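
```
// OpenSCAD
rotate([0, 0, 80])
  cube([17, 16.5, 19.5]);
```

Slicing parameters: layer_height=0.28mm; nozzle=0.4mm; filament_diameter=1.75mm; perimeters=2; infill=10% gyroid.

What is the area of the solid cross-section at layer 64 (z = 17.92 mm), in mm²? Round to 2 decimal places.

280.50 mm²

At z = 17.92 mm: the 17×16.5 cube contributes its full rectangle (area 280.50 mm²); (rotated 80° about Z; rotation is an isometry so areas/perimeters/island counts are preserved). Overall, the cross-section is a single solid region. Net area = 280.50 mm².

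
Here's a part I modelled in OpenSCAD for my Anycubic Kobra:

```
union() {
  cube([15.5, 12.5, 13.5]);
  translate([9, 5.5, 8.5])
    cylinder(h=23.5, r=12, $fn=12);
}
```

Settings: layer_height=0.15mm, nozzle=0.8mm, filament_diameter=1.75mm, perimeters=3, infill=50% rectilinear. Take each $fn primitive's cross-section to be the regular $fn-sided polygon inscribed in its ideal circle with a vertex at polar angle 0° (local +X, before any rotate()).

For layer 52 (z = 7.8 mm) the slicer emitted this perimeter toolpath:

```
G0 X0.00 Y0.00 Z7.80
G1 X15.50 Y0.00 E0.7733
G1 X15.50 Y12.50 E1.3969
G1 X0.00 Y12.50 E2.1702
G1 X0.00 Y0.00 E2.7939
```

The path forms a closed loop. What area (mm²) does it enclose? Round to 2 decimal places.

193.75 mm²

Apply the shoelace formula to the sequence of (X, Y) vertices; enclosed area = 193.75 mm².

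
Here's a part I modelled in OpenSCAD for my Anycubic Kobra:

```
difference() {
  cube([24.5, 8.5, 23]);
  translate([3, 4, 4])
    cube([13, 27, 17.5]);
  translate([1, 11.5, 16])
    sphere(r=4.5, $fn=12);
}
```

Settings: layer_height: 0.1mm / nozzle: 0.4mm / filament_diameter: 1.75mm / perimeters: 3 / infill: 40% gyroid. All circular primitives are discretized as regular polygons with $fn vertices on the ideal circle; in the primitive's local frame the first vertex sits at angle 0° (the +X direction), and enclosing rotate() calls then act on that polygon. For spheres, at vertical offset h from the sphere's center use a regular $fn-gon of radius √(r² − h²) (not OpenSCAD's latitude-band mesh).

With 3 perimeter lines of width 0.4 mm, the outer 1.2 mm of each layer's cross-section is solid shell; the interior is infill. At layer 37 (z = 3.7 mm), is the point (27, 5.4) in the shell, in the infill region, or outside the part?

outside

At z = 3.7 mm: the cube (footprint 24.5×8.5) is included at this height; the cube at (3, 4) does not reach this height (z outside [4, 21.5]); the sphere at (1, 11.5) does not reach this height (|z−center|=12.300 > r=4.5); Taking the first minus the rest: none of the subtracted shapes is present at this height, so the 24.5×8.5 cube is unchanged — 1 connected region. Overall, the cross-section is a single solid region. The nearest boundary edge runs (24.50, 0.00)→(24.50, 8.50); distance from the point to it = 2.50 mm. The point is not inside any of the regions above, so it lies outside the cross-section (2.50 mm from the nearest boundary).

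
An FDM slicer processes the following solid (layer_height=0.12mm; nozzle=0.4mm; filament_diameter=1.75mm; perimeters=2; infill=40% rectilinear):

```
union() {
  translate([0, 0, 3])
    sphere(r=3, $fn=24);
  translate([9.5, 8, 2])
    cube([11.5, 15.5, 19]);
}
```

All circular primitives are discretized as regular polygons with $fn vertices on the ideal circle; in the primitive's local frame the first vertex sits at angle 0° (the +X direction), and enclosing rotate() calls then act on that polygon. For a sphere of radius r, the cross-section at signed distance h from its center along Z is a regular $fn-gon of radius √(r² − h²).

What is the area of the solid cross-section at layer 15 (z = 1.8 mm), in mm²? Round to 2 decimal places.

23.48 mm²

At z = 1.8 mm: the r=3 sphere contributes a regular 24-gon of circumradius √(3²−1.2²) = 2.750 (area = (24/2)·2.750²·sin(360°/24) = 23.48 mm²); the cube at (9.5, 8) is not intersected at this z (z outside [2, 21]); Merging all regions: only the r=3 sphere is present, so the union is just that shape — area = 23.48 mm². Overall, the cross-section is a single solid region. Net area = 23.48 mm².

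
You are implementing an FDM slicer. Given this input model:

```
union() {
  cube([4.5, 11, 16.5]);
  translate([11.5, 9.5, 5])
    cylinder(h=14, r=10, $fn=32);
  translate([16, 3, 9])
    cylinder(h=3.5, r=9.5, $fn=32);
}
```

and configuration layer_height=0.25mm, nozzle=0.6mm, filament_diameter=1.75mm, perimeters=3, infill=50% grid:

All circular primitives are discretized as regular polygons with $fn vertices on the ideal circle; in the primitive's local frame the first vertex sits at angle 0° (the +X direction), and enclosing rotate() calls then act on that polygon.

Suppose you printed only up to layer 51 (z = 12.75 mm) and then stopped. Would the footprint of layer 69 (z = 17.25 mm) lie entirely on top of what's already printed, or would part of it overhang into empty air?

Compare the two slices. At z = 12.75: the 4.5×11 cube contributes its full rectangle (area 49.50 mm²); the r=10 cylinder at (11.5, 9.5) contributes a regular 32-gon of circumradius 10 (area = (32/2)·10.000²·sin(360°/32) = 312.14 mm²); the cylinder at (16, 3) is not intersected at this z (z outside [9, 12.5]); Merging all regions: the regions partially overlap — summed areas 361.64 mm² minus the doubly-counted overlap 18.91 mm² gives 342.73 mm² — area = 342.73 mm². At z = 17.25: the cube is absent (z outside [0, 16.5]); the r=10 cylinder at (11.5, 9.5) contributes a regular 32-gon of circumradius 10 (area = (32/2)·10.000²·sin(360°/32) = 312.14 mm²); the cylinder at (16, 3) is not intersected at this z (z outside [9, 12.5]); Combining (union): only the r=10 cylinder at (11.5, 9.5) is present, so the union is just that shape — area = 312.14 mm². Checking containment: the cross-section at z = 17.25 is a subset of the cross-section at z = 12.75.

entirely on top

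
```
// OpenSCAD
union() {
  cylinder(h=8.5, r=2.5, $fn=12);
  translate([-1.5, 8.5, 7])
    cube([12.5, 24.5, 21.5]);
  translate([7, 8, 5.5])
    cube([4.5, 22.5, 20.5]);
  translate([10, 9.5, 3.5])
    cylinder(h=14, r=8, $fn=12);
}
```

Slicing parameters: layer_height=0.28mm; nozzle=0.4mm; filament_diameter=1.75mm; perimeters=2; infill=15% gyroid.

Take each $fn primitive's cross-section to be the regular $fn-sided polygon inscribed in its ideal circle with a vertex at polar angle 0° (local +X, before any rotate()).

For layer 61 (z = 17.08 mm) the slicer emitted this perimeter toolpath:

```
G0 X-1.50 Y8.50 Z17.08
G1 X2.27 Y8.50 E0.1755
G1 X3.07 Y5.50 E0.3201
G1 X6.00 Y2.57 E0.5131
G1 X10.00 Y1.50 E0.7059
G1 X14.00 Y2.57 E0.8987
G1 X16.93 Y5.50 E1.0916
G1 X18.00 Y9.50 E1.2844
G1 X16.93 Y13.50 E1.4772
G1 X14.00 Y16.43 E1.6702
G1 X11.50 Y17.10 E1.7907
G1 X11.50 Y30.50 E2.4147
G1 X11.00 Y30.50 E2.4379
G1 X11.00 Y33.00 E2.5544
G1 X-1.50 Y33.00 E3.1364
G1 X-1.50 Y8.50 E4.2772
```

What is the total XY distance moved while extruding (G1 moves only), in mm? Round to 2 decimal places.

Sum the Euclidean lengths of each G1 segment: total = 91.86 mm.

91.86 mm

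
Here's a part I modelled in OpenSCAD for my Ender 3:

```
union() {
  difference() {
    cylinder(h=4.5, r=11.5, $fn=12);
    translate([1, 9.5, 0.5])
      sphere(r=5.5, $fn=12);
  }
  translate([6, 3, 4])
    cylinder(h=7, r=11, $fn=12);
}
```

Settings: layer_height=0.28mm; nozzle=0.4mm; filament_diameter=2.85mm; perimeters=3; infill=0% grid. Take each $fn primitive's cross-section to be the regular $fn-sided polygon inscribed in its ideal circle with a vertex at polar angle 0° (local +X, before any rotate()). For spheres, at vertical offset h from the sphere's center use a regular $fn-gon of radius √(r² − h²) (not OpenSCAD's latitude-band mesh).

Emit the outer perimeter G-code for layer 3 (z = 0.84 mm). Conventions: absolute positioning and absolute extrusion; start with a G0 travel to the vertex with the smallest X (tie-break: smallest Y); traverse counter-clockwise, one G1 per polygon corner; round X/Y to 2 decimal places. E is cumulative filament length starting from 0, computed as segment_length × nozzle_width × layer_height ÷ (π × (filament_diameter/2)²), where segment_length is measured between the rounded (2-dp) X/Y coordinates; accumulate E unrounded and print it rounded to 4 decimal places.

G0 X-11.50 Y0.00 Z0.84
G1 X-9.96 Y-5.75 E0.1045
G1 X-5.75 Y-9.96 E0.2090
G1 X0.00 Y-11.50 E0.3135
G1 X5.75 Y-9.96 E0.4181
G1 X9.96 Y-5.75 E0.5226
G1 X11.50 Y0.00 E0.6271
G1 X9.96 Y5.75 E0.7316
G1 X6.43 Y9.28 E0.8192
G1 X5.75 Y6.76 E0.8651
G1 X3.74 Y4.75 E0.9150
G1 X1.00 Y4.01 E0.9648
G1 X-1.74 Y4.75 E1.0146
G1 X-3.75 Y6.76 E1.0645
G1 X-4.49 Y9.50 E1.1144
G1 X-4.26 Y10.36 E1.1300
G1 X-5.75 Y9.96 E1.1571
G1 X-9.96 Y5.75 E1.2616
G1 X-11.50 Y0.00 E1.3661

At z = 0.84 mm: the cylinder: section is a regular 12-gon, circumradius r=11.5; the sphere at (1, 9.5): section is a regular 12-gon, circumradius = √(r²−h²) = √(5.5²−0.34²) = 5.489; Subtracting the remaining from the first: starting from the r=11.5 cylinder, the r=5.5 sphere at (1, 9.5) partially overlaps it — only the 58.53 mm² overlap (of its 90.40 mm²) is removed, clipping the outline — 1 connected region; the cylinder at (6, 3) is absent (z outside [4, 11]); Combining (union): only the result so far is present, so the union is just that shape — 1 connected region. The outline is a single polygon with 18 vertices. Extrusion per mm of travel: 0.4 × 0.28 / (π × 1.425²) = 0.017557. Accumulating E over each segment gives final E = 1.3661.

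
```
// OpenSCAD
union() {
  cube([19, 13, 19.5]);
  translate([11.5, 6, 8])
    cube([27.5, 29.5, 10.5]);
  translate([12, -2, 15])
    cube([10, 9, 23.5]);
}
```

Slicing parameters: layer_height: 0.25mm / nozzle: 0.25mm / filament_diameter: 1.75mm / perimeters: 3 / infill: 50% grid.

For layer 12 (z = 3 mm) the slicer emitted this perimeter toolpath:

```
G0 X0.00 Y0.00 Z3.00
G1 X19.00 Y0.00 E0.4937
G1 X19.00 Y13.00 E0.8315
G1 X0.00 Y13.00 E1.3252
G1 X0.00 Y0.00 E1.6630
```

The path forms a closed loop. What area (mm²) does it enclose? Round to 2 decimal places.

Apply the shoelace formula to the sequence of (X, Y) vertices; enclosed area = 247.00 mm².

247.00 mm²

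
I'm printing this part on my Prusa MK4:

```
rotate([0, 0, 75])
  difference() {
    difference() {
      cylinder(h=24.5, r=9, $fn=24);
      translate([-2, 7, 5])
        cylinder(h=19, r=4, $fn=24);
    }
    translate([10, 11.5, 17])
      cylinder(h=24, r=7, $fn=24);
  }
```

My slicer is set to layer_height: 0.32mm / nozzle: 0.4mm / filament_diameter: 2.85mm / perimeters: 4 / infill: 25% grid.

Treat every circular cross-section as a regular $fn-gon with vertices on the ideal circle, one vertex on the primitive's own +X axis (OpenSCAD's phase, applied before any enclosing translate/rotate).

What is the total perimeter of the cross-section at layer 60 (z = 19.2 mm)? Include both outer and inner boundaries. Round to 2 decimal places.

62.38 mm

At z = 19.2 mm: the cylinder: section is a regular 24-gon, circumradius r=9 (perimeter = 2·24·9.000·sin(180°/24) = 56.39 mm); the r=4 cylinder at (-2, 7) gives a regular 24-gon of circumradius 4 (constant along its height) (perimeter = 2·24·4.000·sin(180°/24) = 25.06 mm); Taking the first minus the rest: starting from the r=9 cylinder, the r=4 cylinder at (-2, 7) partially overlaps it — only the 35.64 mm² overlap (of its 49.69 mm²) is removed, clipping the outline — boundary = 62.36 mm; the r=7 cylinder at (10, 11.5) contributes a regular 24-gon of circumradius 7 (perimeter = 2·24·7.000·sin(180°/24) = 43.86 mm); Subtracting the remaining from the first: starting from the result so far, the r=7 cylinder at (10, 11.5) partially overlaps it — only the 2.03 mm² overlap (of its 152.19 mm²) is removed, clipping the outline — boundary = 62.38 mm; (rotated 75° about Z; rotation is an isometry so areas/perimeters/island counts are preserved). Overall, the cross-section is a single solid region. Total boundary length (outer) = 62.38 mm.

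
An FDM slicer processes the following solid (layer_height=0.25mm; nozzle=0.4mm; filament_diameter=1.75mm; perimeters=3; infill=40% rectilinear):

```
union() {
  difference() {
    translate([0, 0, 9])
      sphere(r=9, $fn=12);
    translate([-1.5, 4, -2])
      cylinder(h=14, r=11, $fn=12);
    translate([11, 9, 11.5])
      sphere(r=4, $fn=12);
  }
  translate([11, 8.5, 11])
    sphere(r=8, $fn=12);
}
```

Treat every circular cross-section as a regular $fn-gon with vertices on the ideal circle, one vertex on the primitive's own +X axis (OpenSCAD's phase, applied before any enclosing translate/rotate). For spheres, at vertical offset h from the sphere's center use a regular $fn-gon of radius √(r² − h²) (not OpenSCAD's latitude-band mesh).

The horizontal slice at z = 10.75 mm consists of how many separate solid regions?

At z = 10.75 mm: the r=9 sphere contributes a regular 12-gon of circumradius √(9²−1.75²) = 8.828; the r=11 cylinder at (-1.5, 4) contributes a regular 12-gon of circumradius 11; the r=4 sphere at (11, 9) contributes a regular 12-gon of circumradius √(4²−0.75²) = 3.929; After the difference (first − rest): starting from the r=9 sphere, the r=11 cylinder at (-1.5, 4) partially overlaps it — only the 205.62 mm² overlap (of its 363.00 mm²) is removed, clipping the outline; the r=4 sphere at (11, 9) misses the remaining region (no effect) — 1 connected region; the r=8 sphere at (11, 8.5) contributes a regular 12-gon of circumradius √(8²−0.25²) = 7.996; Combining (union): the 2 present regions are separate (no shared area or edge), so areas and boundary lengths simply add and each stays a separate island — 2 connected regions. The result has 2 disconnected regions.

2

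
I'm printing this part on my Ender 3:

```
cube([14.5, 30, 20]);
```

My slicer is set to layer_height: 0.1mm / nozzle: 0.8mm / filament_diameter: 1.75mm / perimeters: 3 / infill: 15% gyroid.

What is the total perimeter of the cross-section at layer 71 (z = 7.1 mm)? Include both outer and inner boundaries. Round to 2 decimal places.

89.00 mm

At z = 7.1 mm: the cube is present — its section is the full 14.5×30 rectangle (perimeter 89.00 mm). Overall, the cross-section is a single solid region. Total boundary length (outer) = 89.00 mm.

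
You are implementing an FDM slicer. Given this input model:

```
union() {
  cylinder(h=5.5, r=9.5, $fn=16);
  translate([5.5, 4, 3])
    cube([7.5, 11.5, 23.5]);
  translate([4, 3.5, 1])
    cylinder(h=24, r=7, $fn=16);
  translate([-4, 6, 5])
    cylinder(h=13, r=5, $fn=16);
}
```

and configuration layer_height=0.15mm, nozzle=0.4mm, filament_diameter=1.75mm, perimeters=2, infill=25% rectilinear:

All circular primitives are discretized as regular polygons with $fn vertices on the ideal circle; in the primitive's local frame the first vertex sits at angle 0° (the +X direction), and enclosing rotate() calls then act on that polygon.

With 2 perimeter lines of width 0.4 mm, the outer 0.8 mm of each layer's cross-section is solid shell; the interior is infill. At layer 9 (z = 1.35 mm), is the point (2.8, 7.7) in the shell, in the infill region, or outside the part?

At z = 1.35 mm: the cylinder: section is a regular 16-gon, circumradius r=9.5; the cube at (5.5, 4) is absent (z outside [3, 26.5]); the r=7 cylinder at (4, 3.5) gives a regular 16-gon of circumradius 7 (constant along its height); the cylinder at (-4, 6) is absent (z outside [5, 18]); Taking the union: the regions partially overlap (shared area 118.17 mm²), so overlapping operands fuse into one piece — 1 connected region. Overall, the cross-section is a single solid region. The nearest boundary edge runs (1.32, 9.97)→(4.00, 10.50); distance from the point to it = 2.51 mm. The point is inside the cross-section and 2.51 mm from the nearest boundary — more than the 0.8 mm shell width (2 × 0.4), so it's in the infill interior.

infill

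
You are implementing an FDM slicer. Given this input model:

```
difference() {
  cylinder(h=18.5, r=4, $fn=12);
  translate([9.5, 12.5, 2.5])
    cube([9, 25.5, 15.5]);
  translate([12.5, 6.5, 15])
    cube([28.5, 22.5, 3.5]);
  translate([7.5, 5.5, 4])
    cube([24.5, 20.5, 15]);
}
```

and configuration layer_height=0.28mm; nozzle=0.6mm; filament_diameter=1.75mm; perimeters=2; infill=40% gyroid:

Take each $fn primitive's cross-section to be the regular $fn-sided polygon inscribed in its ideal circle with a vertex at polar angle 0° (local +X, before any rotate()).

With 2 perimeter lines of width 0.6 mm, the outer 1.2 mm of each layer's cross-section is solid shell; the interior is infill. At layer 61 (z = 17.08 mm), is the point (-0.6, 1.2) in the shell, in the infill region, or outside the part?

infill

At z = 17.08 mm: the cylinder: section is a regular 12-gon, circumradius r=4; the cube at (9.5, 12.5) (footprint 9×25.5) is included at this height; the cube at (12.5, 6.5) (footprint 28.5×22.5) is included at this height; the cube at (7.5, 5.5) (footprint 24.5×20.5) is included at this height; Subtracting the remaining from the first: starting from the r=4 cylinder, the 9×25.5 cube at (9.5, 12.5) misses the remaining region (no effect); the 28.5×22.5 cube at (12.5, 6.5) misses the remaining region (no effect); the 24.5×20.5 cube at (7.5, 5.5) misses the remaining region (no effect) — 1 connected region. Overall, the cross-section is a single solid region. The nearest boundary edge runs (-2.00, 3.46)→(0.00, 4.00); distance from the point to it = 2.55 mm. The point is inside the cross-section and 2.55 mm from the nearest boundary — more than the 1.2 mm shell width (2 × 0.6), so it's in the infill interior.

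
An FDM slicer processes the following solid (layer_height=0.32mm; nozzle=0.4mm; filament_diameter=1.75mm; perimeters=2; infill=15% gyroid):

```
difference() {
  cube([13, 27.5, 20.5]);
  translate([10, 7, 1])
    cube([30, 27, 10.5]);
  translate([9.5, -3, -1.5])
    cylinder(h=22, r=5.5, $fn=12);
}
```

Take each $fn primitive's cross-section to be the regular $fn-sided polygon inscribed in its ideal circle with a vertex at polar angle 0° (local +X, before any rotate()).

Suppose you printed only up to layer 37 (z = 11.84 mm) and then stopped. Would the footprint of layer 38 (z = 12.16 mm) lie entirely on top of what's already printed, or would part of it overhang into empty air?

entirely on top

Compare the two slices. At z = 11.84: the cube (footprint 13×27.5) is included at this height (area 357.50 mm²); the cube at (10, 7) is not intersected at this z (z outside [1, 11.5]); the cylinder at (9.5, -3): section is a regular 12-gon, circumradius r=5.5 (area = (12/2)·5.500²·sin(360°/12) = 90.75 mm²); After the difference (first − rest): starting from the 13×27.5 cube (357.50 mm²), the r=5.5 cylinder at (9.5, -3) partially overlaps it — only the 14.32 mm² overlap (of its 90.75 mm²) is removed, clipping the outline — area = 343.18 mm². At z = 12.16: the cube (footprint 13×27.5) is included at this height (area 357.50 mm²); the cube at (10, 7) is absent (z outside [1, 11.5]); the r=5.5 cylinder at (9.5, -3) contributes a regular 12-gon of circumradius 5.5 (area = (12/2)·5.500²·sin(360°/12) = 90.75 mm²); Taking the first minus the rest: starting from the 13×27.5 cube (357.50 mm²), the r=5.5 cylinder at (9.5, -3) partially overlaps it — only the 14.32 mm² overlap (of its 90.75 mm²) is removed, clipping the outline — area = 343.18 mm². Checking containment: the cross-section at z = 12.16 is a subset of the cross-section at z = 11.84.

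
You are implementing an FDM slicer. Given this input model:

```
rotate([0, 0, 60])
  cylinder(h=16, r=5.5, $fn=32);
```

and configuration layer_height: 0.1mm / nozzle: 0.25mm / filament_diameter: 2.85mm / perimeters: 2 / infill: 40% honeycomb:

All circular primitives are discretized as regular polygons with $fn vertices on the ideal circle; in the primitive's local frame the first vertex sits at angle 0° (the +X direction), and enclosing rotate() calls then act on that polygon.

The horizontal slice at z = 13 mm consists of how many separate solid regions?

At z = 13 mm: the r=5.5 cylinder contributes a regular 32-gon of circumradius 5.5; (rotated 60° about Z; rotation is an isometry so areas/perimeters/island counts are preserved). The result has 1 disconnected region.

1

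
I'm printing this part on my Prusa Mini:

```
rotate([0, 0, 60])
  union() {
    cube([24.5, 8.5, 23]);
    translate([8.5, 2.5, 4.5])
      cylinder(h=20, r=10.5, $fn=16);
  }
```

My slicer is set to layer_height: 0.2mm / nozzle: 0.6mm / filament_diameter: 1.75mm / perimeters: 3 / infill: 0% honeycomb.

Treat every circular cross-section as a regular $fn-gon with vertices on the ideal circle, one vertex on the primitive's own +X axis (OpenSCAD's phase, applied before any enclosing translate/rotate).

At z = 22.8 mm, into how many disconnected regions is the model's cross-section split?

At z = 22.8 mm: the cube is present — its section is the full 24.5×8.5 rectangle; the r=10.5 cylinder at (8.5, 2.5) contributes a regular 16-gon of circumradius 10.5; Combining (union): the regions partially overlap (shared area 156.37 mm²), so overlapping operands fuse into one piece — 1 connected region; (rotated 60° about Z; rotation is an isometry so areas/perimeters/island counts are preserved). The result has 1 disconnected region.

1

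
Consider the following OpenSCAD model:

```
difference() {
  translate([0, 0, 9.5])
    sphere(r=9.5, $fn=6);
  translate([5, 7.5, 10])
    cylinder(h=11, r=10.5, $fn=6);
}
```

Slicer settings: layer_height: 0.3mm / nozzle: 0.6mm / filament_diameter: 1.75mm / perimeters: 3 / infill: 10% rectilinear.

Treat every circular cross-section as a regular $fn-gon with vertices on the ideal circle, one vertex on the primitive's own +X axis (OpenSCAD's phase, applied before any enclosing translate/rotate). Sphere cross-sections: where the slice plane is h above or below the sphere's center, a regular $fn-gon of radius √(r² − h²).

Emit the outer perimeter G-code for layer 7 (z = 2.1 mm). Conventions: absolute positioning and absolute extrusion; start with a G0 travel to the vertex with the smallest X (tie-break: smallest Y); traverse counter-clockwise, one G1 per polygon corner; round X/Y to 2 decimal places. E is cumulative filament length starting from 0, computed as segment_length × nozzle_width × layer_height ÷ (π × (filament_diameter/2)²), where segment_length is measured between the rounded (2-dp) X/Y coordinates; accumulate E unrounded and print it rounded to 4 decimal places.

G0 X-5.96 Y0.00 Z2.10
G1 X-2.98 Y-5.16 E0.4459
G1 X2.98 Y-5.16 E0.8919
G1 X5.96 Y0.00 E1.3379
G1 X2.98 Y5.16 E1.7838
G1 X-2.98 Y5.16 E2.2298
G1 X-5.96 Y0.00 E2.6757

At z = 2.1 mm: the r=9.5 sphere slices to a regular 6-gon of circumradius 5.957 (√(r²−h²) with h=7.4 from center); the cylinder at (5, 7.5) does not reach this height (z outside [10, 21]); Taking the first minus the rest: none of the subtracted shapes is present at this height, so the r=9.5 sphere is unchanged — 1 connected region. The outline is a single polygon with 6 vertices. Extrusion per mm of travel: 0.6 × 0.3 / (π × 0.875²) = 0.074835. Accumulating E over each segment gives final E = 2.6757.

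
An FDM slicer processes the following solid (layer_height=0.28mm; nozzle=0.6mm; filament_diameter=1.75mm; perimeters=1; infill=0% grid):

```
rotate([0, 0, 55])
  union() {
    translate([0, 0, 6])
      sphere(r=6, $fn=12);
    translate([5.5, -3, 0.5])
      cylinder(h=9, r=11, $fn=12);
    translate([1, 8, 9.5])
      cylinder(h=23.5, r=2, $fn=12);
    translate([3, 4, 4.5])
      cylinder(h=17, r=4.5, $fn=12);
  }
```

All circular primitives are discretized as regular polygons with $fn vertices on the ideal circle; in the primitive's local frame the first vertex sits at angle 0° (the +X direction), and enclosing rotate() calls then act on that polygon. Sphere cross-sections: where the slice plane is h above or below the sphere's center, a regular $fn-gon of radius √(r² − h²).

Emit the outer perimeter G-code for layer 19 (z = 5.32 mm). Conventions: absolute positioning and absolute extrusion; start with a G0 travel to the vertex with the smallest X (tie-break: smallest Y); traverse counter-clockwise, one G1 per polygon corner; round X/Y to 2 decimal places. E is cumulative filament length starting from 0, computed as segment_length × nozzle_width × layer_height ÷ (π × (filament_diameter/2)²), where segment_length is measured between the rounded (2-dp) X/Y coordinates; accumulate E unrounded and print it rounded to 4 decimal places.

G0 X-6.04 Y5.14 Z5.32
G1 X-5.63 Y2.85 E0.1625
G1 X-5.25 Y2.40 E0.2036
G1 X-5.94 Y0.52 E0.3435
G1 X-5.40 Y-2.52 E0.5592
G1 X-3.42 Y-4.88 E0.7743
G1 X-1.12 Y-5.72 E0.9454
G1 X-0.70 Y-6.23 E0.9915
G1 X4.65 Y-8.17 E1.3890
G1 X10.26 Y-7.18 E1.7869
G1 X14.62 Y-3.52 E2.1845
G1 X16.57 Y1.83 E2.5822
G1 X15.58 Y7.43 E2.9794
G1 X11.92 Y11.80 E3.3776
G1 X6.57 Y13.74 E3.7750
G1 X0.96 Y12.75 E4.1729
G1 X-3.40 Y9.09 E4.5705
G1 X-3.51 Y8.79 E4.5929
G1 X-5.24 Y7.33 E4.7510
G1 X-6.04 Y5.14 E4.9138

At z = 5.32 mm: the r=6 sphere slices to a regular 12-gon of circumradius 5.961 (√(r²−h²) with h=0.68 from center); the r=11 cylinder at (5.5, -3) contributes a regular 12-gon of circumradius 11; the cylinder at (1, 8) does not reach this height (z outside [9.5, 33]); the r=4.5 cylinder at (3, 4) gives a regular 12-gon of circumradius 4.5 (constant along its height); Merging all regions: the regions partially overlap (shared area 152.83 mm²), so overlapping operands fuse into one piece — 1 connected region; (rotated 55° about Z; rotation is an isometry so areas/perimeters/island counts are preserved). The outline is a single polygon with 19 vertices. Extrusion per mm of travel: 0.6 × 0.28 / (π × 0.875²) = 0.069846. Accumulating E over each segment gives final E = 4.9138.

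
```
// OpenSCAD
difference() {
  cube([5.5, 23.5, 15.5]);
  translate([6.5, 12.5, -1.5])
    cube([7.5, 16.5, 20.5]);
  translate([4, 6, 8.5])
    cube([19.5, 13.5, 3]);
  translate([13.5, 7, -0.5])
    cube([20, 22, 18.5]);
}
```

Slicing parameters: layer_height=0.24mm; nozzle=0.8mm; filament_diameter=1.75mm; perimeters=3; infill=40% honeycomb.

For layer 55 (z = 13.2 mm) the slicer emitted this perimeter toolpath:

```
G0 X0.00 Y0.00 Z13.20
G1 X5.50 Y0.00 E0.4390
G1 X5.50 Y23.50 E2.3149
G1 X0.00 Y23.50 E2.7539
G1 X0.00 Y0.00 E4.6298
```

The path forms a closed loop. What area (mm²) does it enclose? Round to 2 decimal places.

129.25 mm²

Apply the shoelace formula to the sequence of (X, Y) vertices; enclosed area = 129.25 mm².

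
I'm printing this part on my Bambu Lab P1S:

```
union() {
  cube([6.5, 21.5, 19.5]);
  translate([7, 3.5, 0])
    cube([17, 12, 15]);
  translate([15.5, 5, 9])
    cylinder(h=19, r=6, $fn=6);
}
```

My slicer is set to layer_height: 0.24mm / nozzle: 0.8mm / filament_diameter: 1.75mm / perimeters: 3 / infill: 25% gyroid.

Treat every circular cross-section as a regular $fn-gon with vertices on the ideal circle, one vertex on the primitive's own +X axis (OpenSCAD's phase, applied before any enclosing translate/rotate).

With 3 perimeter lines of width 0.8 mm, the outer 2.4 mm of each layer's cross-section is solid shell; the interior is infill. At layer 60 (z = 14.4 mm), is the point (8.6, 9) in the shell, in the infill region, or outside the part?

shell

At z = 14.4 mm: the cube (footprint 6.5×21.5) is included at this height; the cube at (7, 3.5) (footprint 17×12) is included at this height; the r=6 cylinder at (15.5, 5) contributes a regular 6-gon of circumradius 6; Combining (union): the regions partially overlap (shared area 63.47 mm²), so overlapping operands fuse into one piece — 2 connected regions. Overall, the cross-section has 2 separate islands. The nearest boundary edge runs (7.00, 3.50)→(7.00, 15.50); distance from the point to it = 1.60 mm. (Shell/infill is judged within the island containing the point — the largest one.) The point is inside the cross-section, 1.60 mm from the nearest boundary — within the 2.4 mm shell band (3 × 0.8).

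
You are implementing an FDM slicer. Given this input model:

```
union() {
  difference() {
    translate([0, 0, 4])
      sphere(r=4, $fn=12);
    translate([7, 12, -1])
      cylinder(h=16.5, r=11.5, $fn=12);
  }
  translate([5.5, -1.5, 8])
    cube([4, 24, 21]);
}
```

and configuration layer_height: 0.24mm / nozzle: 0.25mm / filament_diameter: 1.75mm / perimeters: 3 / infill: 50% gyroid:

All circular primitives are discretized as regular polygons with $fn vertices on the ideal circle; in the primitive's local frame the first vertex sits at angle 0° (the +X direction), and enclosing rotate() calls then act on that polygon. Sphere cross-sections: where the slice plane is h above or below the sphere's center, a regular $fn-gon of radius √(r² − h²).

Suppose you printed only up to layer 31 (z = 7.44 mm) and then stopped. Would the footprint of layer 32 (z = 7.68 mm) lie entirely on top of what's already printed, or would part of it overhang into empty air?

Compare the two slices. At z = 7.44: the r=4 sphere slices to a regular 12-gon of circumradius 2.041 (√(r²−h²) with h=3.44 from center) (area = (12/2)·2.041²·sin(360°/12) = 12.50 mm²); the r=11.5 cylinder at (7, 12) gives a regular 12-gon of circumradius 11.5 (constant along its height) (area = (12/2)·11.500²·sin(360°/12) = 396.75 mm²); Subtracting the remaining from the first: starting from the r=4 sphere (12.50 mm²), the r=11.5 cylinder at (7, 12) misses the remaining region (no effect) — area = 12.50 mm²; the cube at (5.5, -1.5) does not reach this height (z outside [8, 29]); Merging all regions: only that combined region is present, so the union is just that shape — area = 12.50 mm². At z = 7.68: the r=4 sphere slices to a regular 12-gon of circumradius 1.568 (√(r²−h²) with h=3.68 from center) (area = (12/2)·1.568²·sin(360°/12) = 7.37 mm²); the r=11.5 cylinder at (7, 12) gives a regular 12-gon of circumradius 11.5 (constant along its height) (area = (12/2)·11.500²·sin(360°/12) = 396.75 mm²); Subtracting the remaining from the first: starting from the r=4 sphere (7.37 mm²), the r=11.5 cylinder at (7, 12) misses the remaining region (no effect) — area = 7.37 mm²; the cube at (5.5, -1.5) does not reach this height (z outside [8, 29]); Taking the union: only the result so far is present, so the union is just that shape — area = 7.37 mm². Checking containment: the cross-section at z = 7.68 is a subset of the cross-section at z = 7.44.

entirely on top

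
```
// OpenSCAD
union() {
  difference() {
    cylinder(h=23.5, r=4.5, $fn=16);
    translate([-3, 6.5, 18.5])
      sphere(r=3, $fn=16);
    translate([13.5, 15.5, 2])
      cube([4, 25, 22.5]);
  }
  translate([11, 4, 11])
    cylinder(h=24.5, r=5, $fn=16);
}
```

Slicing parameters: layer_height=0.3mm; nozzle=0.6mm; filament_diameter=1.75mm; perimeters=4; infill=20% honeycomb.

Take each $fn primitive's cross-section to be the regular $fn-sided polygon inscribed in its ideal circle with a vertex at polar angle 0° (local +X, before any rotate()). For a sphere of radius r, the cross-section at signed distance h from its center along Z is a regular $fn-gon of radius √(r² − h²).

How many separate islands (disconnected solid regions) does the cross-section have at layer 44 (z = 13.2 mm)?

At z = 13.2 mm: the cylinder: section is a regular 16-gon, circumradius r=4.5; the sphere at (-3, 6.5) is absent (|z−center|=5.300 > r=3); the 4×25 cube at (13.5, 15.5) contributes its full rectangle; Taking the first minus the rest: starting from the r=4.5 cylinder, the 4×25 cube at (13.5, 15.5) misses the remaining region (no effect) — 1 connected region; the r=5 cylinder at (11, 4) contributes a regular 16-gon of circumradius 5; Taking the union: the 2 present regions are separate (no shared area or edge), so areas and boundary lengths simply add and each stays a separate island — 2 connected regions. Overall, the cross-section has 2 separate islands. Island count = 2.

2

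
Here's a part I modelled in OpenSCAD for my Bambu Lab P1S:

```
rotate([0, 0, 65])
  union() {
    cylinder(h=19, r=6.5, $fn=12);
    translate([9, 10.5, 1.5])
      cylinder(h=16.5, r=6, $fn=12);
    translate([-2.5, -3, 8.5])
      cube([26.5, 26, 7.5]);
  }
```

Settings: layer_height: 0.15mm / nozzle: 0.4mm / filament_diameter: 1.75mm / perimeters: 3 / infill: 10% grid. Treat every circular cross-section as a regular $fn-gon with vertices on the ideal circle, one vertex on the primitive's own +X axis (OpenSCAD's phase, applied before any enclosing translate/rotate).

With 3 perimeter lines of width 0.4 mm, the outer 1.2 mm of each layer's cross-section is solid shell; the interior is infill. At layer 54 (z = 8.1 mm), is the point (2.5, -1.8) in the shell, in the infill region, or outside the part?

infill

At z = 8.1 mm: the r=6.5 cylinder gives a regular 12-gon of circumradius 6.5 (constant along its height); the cylinder at (9, 10.5): section is a regular 12-gon, circumradius r=6; the cube at (-2.5, -3) is absent (z outside [8.5, 16]); Combining (union): the 2 present regions are separate (no shared area or edge), so areas and boundary lengths simply add and each stays a separate island — 2 connected regions; (whole slice rotated 65° about Z — lengths, areas and connectivity unchanged). Overall, the cross-section has 2 separate islands. Undo the 65° rotation: the query point maps to (-0.575, -3.026) in the un-rotated model frame. The nearest boundary edge runs (-0.00, -6.50)→(-3.25, -5.63); distance from the point to it = 3.21 mm. (Shell/infill is judged within the island containing the point — the largest one.) The point is inside the cross-section and 3.21 mm from the nearest boundary — more than the 1.2 mm shell width (3 × 0.4), so it's in the infill interior.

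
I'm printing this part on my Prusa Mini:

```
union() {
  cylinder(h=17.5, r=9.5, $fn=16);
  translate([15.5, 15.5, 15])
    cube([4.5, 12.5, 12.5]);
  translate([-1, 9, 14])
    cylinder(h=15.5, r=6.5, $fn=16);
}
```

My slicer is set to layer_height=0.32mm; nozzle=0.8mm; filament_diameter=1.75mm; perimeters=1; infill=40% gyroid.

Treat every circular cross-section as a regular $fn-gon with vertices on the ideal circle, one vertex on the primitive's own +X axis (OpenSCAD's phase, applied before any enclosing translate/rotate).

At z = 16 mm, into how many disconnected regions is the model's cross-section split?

2

At z = 16 mm: the r=9.5 cylinder gives a regular 16-gon of circumradius 9.5 (constant along its height); the 4.5×12.5 cube at (15.5, 15.5) contributes its full rectangle; the r=6.5 cylinder at (-1, 9) gives a regular 16-gon of circumradius 6.5 (constant along its height); Combining (union): the regions partially overlap (shared area 59.11 mm²), so overlapping operands fuse into one piece — 2 connected regions. The result has 2 disconnected regions.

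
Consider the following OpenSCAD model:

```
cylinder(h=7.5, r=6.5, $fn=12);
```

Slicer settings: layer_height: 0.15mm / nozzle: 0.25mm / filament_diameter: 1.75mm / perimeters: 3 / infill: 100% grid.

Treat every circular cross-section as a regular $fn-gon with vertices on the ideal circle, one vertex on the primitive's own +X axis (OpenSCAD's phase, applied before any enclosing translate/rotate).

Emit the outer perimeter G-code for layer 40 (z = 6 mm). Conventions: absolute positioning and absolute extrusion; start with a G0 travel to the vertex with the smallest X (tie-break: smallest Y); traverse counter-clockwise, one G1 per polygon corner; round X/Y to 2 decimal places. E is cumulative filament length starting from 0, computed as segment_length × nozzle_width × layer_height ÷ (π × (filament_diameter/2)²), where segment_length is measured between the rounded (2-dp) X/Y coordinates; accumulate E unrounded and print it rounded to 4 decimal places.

At z = 6 mm: the cylinder: section is a regular 12-gon, circumradius r=6.5. The outline is a single polygon with 12 vertices. Extrusion per mm of travel: 0.25 × 0.15 / (π × 0.875²) = 0.015591. Accumulating E over each segment gives final E = 0.6295.

G0 X-6.50 Y0.00 Z6.00
G1 X-5.63 Y-3.25 E0.0525
G1 X-3.25 Y-5.63 E0.1049
G1 X0.00 Y-6.50 E0.1574
G1 X3.25 Y-5.63 E0.2098
G1 X5.63 Y-3.25 E0.2623
G1 X6.50 Y0.00 E0.3148
G1 X5.63 Y3.25 E0.3672
G1 X3.25 Y5.63 E0.4197
G1 X0.00 Y6.50 E0.4721
G1 X-3.25 Y5.63 E0.5246
G1 X-5.63 Y3.25 E0.5771
G1 X-6.50 Y0.00 E0.6295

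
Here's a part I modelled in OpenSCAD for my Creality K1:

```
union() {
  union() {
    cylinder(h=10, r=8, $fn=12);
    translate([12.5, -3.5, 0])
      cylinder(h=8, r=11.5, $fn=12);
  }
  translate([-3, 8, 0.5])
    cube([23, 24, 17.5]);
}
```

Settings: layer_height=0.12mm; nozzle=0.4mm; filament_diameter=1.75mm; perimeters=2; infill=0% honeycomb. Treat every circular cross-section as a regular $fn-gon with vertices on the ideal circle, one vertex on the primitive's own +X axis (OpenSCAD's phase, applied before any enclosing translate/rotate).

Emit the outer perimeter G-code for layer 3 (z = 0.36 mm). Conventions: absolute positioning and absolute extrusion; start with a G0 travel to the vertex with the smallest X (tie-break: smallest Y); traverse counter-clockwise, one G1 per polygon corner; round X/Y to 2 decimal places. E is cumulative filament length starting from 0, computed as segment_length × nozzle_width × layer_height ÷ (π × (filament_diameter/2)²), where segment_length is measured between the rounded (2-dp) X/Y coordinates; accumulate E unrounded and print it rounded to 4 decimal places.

At z = 0.36 mm: the r=8 cylinder gives a regular 12-gon of circumradius 8 (constant along its height); the r=11.5 cylinder at (12.5, -3.5) gives a regular 12-gon of circumradius 11.5 (constant along its height); Combining (union): the regions partially overlap (shared area 56.83 mm²), so overlapping operands fuse into one piece — 1 connected region; the cube at (-3, 8) is absent (z outside [0.5, 18]); Taking the union: only that combined region is present, so the union is just that shape — 1 connected region. The outline is a single polygon with 20 vertices. Extrusion per mm of travel: 0.4 × 0.12 / (π × 0.875²) = 0.019956. Accumulating E over each segment gives final E = 1.8051.

G0 X-8.00 Y0.00 Z0.36
G1 X-6.93 Y-4.00 E0.0826
G1 X-4.00 Y-6.93 E0.1653
G1 X0.00 Y-8.00 E0.2480
G1 X2.06 Y-7.45 E0.2905
G1 X2.54 Y-9.25 E0.3277
G1 X6.75 Y-13.46 E0.4465
G1 X12.50 Y-15.00 E0.5653
G1 X18.25 Y-13.46 E0.6841
G1 X22.46 Y-9.25 E0.8029
G1 X24.00 Y-3.50 E0.9217
G1 X22.46 Y2.25 E1.0405
G1 X18.25 Y6.46 E1.1593
G1 X12.50 Y8.00 E1.2781
G1 X6.75 Y6.46 E1.3969
G1 X5.61 Y5.32 E1.4290
G1 X4.00 Y6.93 E1.4745
G1 X0.00 Y8.00 E1.5571
G1 X-4.00 Y6.93 E1.6397
G1 X-6.93 Y4.00 E1.7224
G1 X-8.00 Y0.00 E1.8051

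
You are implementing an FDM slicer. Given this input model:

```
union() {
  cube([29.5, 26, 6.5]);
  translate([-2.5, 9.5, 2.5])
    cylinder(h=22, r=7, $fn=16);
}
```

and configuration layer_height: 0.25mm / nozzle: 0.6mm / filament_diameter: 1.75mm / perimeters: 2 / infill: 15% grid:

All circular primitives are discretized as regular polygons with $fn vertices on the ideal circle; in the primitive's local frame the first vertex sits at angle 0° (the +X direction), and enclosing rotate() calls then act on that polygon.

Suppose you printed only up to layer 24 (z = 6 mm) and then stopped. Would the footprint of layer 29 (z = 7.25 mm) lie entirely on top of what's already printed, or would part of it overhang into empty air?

entirely on top

Compare the two slices. At z = 6: the cube (footprint 29.5×26) is included at this height (area 767.00 mm²); the r=7 cylinder at (-2.5, 9.5) contributes a regular 16-gon of circumradius 7 (area = (16/2)·7.000²·sin(360°/16) = 150.01 mm²); Merging all regions: the regions partially overlap — summed areas 917.01 mm² minus the doubly-counted overlap 41.25 mm² gives 875.76 mm² — area = 875.76 mm². At z = 7.25: the cube is absent (z outside [0, 6.5]); the cylinder at (-2.5, 9.5): section is a regular 16-gon, circumradius r=7 (area = (16/2)·7.000²·sin(360°/16) = 150.01 mm²); Taking the union: only the r=7 cylinder at (-2.5, 9.5) is present, so the union is just that shape — area = 150.01 mm². Checking containment: the cross-section at z = 7.25 is a subset of the cross-section at z = 6.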